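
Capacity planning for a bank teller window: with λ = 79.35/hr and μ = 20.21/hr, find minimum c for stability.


Stability requires cμ > λ ⇔ c > λ/μ.
λ/μ = 79.35/20.21 = 3.9263
Minimum integer c = ⌊3.9263⌋ + 1 = 4
Check: 4·20.21 = 80.84 > 79.35, while 3·20.21 = 60.63 ≤ 79.35

Final: 4 servers


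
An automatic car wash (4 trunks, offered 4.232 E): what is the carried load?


B(4,4.232) = 0.332594 (Erlang-B)
Carried load = a(1 − B) = 4.232·(1 − 0.332594) = 4.232·0.667406 = 2.8245 E

Final: 2.8245 Erlangs


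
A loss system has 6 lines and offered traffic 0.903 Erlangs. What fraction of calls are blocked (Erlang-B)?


B(c,a) = (a^c/c!) / Σ_{k=0}^{c} a^k/k!
a^6/6! = 0.0007530
Σ terms (k=0..6): 1.00000 + 0.90300 + 0.40770 + 0.12272 + 0.02770 + 0.005003 + 0.0007530 = 2.466884
B = 0.0007530/2.466884 = 0.0003052

Final: 0.0003052


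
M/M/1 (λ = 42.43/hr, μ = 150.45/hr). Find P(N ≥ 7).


ρ = 42.43/150.45 = 0.2820
P(N ≥ n) = ρ^n = 0.2820^7 = 0.0001419

Final: 0.0001419


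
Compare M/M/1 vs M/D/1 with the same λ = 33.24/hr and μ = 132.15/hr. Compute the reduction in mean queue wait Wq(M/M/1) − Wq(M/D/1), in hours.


ρ = 33.24/132.15 = 0.2515
Wq(M/M/1) = ρ/(μ−λ) = 0.2515/98.91 = 0.002543 hr
Wq(M/D/1) = ρ/(2(μ−λ)) = 0.001272 hr
Savings = 0.002543 − 0.001272 = 0.001272 hr

Final: 0.001272 hr


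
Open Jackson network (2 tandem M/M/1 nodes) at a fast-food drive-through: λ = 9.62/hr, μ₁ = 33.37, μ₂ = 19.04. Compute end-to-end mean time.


Each node sees arrival rate λ = 9.62/hr (tandem ⇒ throughput preserved).
W₁ = 1/(μ₁−λ) = 1/(33.37−9.62) = 0.04211 hr
W₂ = 1/(μ₂−λ) = 1/(19.04−9.62) = 0.10616 hr
W_total = W₁ + W₂ = 0.04211 + 0.10616 = 0.14826 hr

Final: 0.14826 hr


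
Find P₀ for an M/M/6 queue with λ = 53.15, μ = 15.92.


a = λ/μ = 53.15/15.92 = 3.3386; ρ = a/c = 0.5564
Σ_{k=0}^{5} a^k/k! (terms k=0..5) = 1.00000 + 3.33857 + 5.57302 + 6.20197 + 5.17642 + 3.45637 = 24.74634
Tail: a^6/(6!(1−ρ)) = 1384.71767/(720·0.4436) = 4.33575
P₀ = 1/(24.74634 + 4.33575) = 1/29.08209 = 0.034385

Final: 0.034385


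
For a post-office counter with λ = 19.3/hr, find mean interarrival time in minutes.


Mean interarrival time = 1/λ = 1/19.3 hour = 0.05181 hour
In minutes: 0.05181 × 60 = 3.1088 min

Final: 3.1088 min


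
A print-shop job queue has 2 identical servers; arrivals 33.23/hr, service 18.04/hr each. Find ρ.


ρ = λ/(cμ) = 33.23/(2·18.04) = 33.23/36.08 = 0.9210

Final: 0.9210


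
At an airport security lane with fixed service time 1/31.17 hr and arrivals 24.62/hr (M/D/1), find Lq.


ρ = 24.62/31.17 = 0.7899
M/D/1: Lq = ρ²/(2(1−ρ)) = 0.6239/(2·0.2101) = 1.48446

Final: 1.48446


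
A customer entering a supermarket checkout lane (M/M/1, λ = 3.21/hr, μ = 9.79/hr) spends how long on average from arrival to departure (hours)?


W = 1/(μ−λ) = 1/(9.79 − 3.21) = 1/6.58 = 0.1520 hr

Final: 0.1520 hr


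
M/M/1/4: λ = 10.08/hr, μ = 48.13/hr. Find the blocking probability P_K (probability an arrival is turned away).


ρ = λ/μ = 10.08/48.13 = 0.2094
P_K = (1−ρ)ρ^K/(1−ρ^(K+1)) = (0.7906·0.001924)/(1 − 0.0004029)
= 0.001521/0.999597 = 0.001522

Final: 0.001522


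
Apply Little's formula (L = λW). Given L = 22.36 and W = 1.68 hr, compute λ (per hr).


λ = L/W = 22.36/1.68 = 13.3095 /hr

Final: 13.3095 /hr


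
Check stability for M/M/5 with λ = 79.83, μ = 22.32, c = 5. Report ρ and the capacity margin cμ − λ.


Total capacity cμ = 5·22.32 = 111.60/hr
ρ = λ/(cμ) = 79.83/111.60 = 0.7153
Stable ⇔ ρ < 1: YES
Spare capacity = cμ − λ = 111.60 − 79.83 = 31.77/hr

Final: ρ = 0.7153; stable; margin = 31.77/hr


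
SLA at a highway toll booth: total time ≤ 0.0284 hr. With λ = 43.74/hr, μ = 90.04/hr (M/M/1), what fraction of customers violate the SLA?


W ~ Exponential(μ−λ) for M/M/1.
μ − λ = 90.04 − 43.74 = 46.3000
P(W > t) = e^{−(μ−λ)t} = e^{−1.3149} = 0.268496

Final: 0.268496


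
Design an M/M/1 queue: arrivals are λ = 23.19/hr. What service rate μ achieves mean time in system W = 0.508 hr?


W = 1/(μ−λ) ⇒ μ − λ = 1/W = 1/0.508 = 1.9685
μ = λ + 1/W = 23.19 + 1.9685 = 25.1585 per hr

Final: 25.1585 /hr


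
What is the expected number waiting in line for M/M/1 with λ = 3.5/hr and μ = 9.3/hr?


ρ = 3.5/9.3 = 0.3763
Lq = ρ²/(1−ρ) = 0.1416/0.6237 = 0.2271

Final: 0.2271


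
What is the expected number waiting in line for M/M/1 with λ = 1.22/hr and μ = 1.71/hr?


ρ = 1.22/1.71 = 0.7135
Lq = ρ²/(1−ρ) = 0.5090/0.2865 = 1.7763

Final: 1.7763


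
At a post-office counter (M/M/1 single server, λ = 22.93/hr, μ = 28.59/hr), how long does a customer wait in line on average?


ρ = 22.93/28.59 = 0.8020
Wq = ρ/(μ−λ) = 0.8020/(28.59 − 22.93) = 0.8020/5.66 = 0.1417 hr

Final: 0.1417 hr


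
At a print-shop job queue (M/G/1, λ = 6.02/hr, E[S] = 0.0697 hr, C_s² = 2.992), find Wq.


ρ = λ·E[S] = 6.02·0.0697 = 0.4196
E[S²] = E[S]²(1+C_s²) = 0.0697²·(1+2.992) = 0.019393
Wq = λ·E[S²]/(2(1−ρ)) = 6.02·0.019393/(2·0.5804) = 0.10058 hr

Final: 0.10058 hr


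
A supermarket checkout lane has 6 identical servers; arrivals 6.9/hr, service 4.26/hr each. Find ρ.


ρ = λ/(cμ) = 6.9/(6·4.26) = 6.9/25.56 = 0.2700

Final: 0.2700


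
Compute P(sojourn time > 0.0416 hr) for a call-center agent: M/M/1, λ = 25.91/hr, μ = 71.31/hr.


W ~ Exponential(μ−λ) for M/M/1.
μ − λ = 71.31 − 25.91 = 45.4000
P(W > t) = e^{−(μ−λ)t} = e^{−1.8886} = 0.151277

Final: 0.151277


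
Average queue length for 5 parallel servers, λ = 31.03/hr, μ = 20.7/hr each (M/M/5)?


a = λ/μ = 1.4990; ρ = a/5 = 0.2998
P₀ = 0.222991
Lq = P₀·a^c·ρ / (c!·(1−ρ)²) = 0.222991·7.56932·0.2998/(120·0.49027)
= 0.008601

Final: 0.008601


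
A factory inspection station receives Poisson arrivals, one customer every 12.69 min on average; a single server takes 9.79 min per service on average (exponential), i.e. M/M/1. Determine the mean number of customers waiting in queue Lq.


λ = 60/12.69 = 4.7281 /hr
μ = 60/9.79 = 6.1287 /hr
ρ = λ/μ = 4.7281/6.1287 = 0.7715
Lq = ρ²/(1−ρ) = 0.5952/0.2285 = 2.6044

Final: 2.6044


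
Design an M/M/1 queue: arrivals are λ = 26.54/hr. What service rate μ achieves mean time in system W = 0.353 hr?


W = 1/(μ−λ) ⇒ μ − λ = 1/W = 1/0.353 = 2.8329
μ = λ + 1/W = 26.54 + 2.8329 = 29.3729 per hr

Final: 29.3729 /hr


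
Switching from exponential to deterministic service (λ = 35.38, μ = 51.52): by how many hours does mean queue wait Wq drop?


ρ = 35.38/51.52 = 0.6867
Wq(M/M/1) = ρ/(μ−λ) = 0.6867/16.14 = 0.04255 hr
Wq(M/D/1) = ρ/(2(μ−λ)) = 0.02127 hr
Savings = 0.04255 − 0.02127 = 0.02127 hr

Final: 0.02127 hr


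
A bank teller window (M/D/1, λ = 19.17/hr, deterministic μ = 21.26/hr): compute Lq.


ρ = 19.17/21.26 = 0.9017
M/D/1: Lq = ρ²/(2(1−ρ)) = 0.8131/(2·0.09831) = 4.13528

Final: 4.13528


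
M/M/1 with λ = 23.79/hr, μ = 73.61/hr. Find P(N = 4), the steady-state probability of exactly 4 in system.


ρ = 23.79/73.61 = 0.3232
P_n = (1−ρ)·ρ^n = (1 − 0.3232)·0.3232^4 = 0.6768·0.010910 = 0.007384

Final: 0.007384


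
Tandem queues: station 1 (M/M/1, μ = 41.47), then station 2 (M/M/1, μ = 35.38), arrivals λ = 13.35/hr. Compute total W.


Each node sees arrival rate λ = 13.35/hr (tandem ⇒ throughput preserved).
W₁ = 1/(μ₁−λ) = 1/(41.47−13.35) = 0.03556 hr
W₂ = 1/(μ₂−λ) = 1/(35.38−13.35) = 0.04539 hr
W_total = W₁ + W₂ = 0.03556 + 0.04539 = 0.08095 hr

Final: 0.08095 hr


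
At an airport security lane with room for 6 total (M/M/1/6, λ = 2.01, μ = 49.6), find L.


ρ = 2.01/49.6 = 0.04052
L = ρ[1 − (K+1)ρ^K + Kρ^(K+1)] / [(1−ρ)(1−ρ^(K+1))]
Numerator: 0.04052·(1 − 7·0.000000004429 + 6·1.795e-10) = 0.040524
Denominator: (0.9595)·(1.000000) = 0.959476
L = 0.040524/0.959476 = 0.04224

Final: 0.04224


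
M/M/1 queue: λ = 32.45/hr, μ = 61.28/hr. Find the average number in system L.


ρ = λ/μ = 32.45/61.28 = 0.5295
L = ρ/(1−ρ) = 0.5295/(1 − 0.5295) = 0.5295/0.4705 = 1.1256

Final: 1.1256


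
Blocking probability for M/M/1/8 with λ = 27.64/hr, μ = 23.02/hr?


ρ = λ/μ = 27.64/23.02 = 1.2007
P_K = (1−ρ)ρ^K/(1−ρ^(K+1)) = (-0.2007·4.319781)/(1 − 5.186740)
= -0.866959/-4.186740 = 0.207072

Final: 0.207072


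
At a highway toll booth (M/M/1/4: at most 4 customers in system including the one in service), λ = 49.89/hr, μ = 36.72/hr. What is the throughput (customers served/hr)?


ρ = 1.3587; P_K = (1−ρ)ρ^4/(1−ρ^5) = 0.336708
λ_eff = λ(1 − P_K) = 49.89·(1 − 0.336708) = 49.89·0.663292 = 33.0916 /hr

Final: 33.0916 /hr


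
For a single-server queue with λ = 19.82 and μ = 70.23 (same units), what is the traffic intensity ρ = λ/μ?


ρ = λ/μ = 19.82/70.23 = 0.2822

Final: 0.2822


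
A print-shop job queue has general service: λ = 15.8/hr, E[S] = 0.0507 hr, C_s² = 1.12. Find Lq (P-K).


ρ = λ·E[S] = 15.8·0.0507 = 0.8011
Lq = ρ²(1+C_s²)/(2(1−ρ)) = 0.6417·(1+1.12)/(2·0.1989)
= 0.6417·2.1200/0.3979 = 3.41912

Final: 3.41912


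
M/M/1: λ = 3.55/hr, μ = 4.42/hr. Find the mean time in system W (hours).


W = 1/(μ−λ) = 1/(4.42 − 3.55) = 1/0.8700 = 1.1494 hr

Final: 1.1494 hr


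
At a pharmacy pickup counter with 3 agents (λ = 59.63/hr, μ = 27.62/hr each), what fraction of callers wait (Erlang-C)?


a = λ/μ = 2.1589; ρ = a/3 = 0.7196
P₀ = 0.087171 (from M/M/c formula)
C(c,a) = [a^c/(c!(1−ρ))]·P₀ = [10.06291/(6·0.2804)]·0.087171
= 5.98230·0.087171 = 0.521480

Final: 0.521480


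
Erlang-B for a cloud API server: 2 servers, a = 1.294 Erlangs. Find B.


B(c,a) = (a^c/c!) / Σ_{k=0}^{c} a^k/k!
a^2/2! = 0.837218
Σ terms (k=0..2): 1.00000 + 1.29400 + 0.83722 = 3.131218
B = 0.837218/3.131218 = 0.267378

Final: 0.267378


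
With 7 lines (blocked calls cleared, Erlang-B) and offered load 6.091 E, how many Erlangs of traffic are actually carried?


B(7,6.091) = 0.190973 (Erlang-B)
Carried load = a(1 − B) = 6.091·(1 − 0.190973) = 6.091·0.809027 = 4.9278 E

Final: 4.9278 Erlangs


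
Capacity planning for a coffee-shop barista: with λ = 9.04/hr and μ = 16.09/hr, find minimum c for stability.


Stability requires cμ > λ ⇔ c > λ/μ.
λ/μ = 9.04/16.09 = 0.5618
Minimum integer c = ⌊0.5618⌋ + 1 = 1
Check: 1·16.09 = 16.09 > 9.04, while 0·16.09 = 0.00 ≤ 9.04

Final: 1 servers


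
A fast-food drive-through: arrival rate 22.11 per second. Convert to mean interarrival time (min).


Mean interarrival time = 1/λ = 1/22.11 second = 0.04523 second
In minutes: 0.04523 × 0.0166667 = 0.0007538 min

Final: 0.0007538 min


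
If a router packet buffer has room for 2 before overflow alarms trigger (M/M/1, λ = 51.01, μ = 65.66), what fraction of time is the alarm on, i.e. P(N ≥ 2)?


ρ = 51.01/65.66 = 0.7769
P(N ≥ n) = ρ^n = 0.7769^2 = 0.603544

Final: 0.603544


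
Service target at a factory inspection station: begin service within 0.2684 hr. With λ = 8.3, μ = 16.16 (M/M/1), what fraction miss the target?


ρ = 8.3/16.16 = 0.5136
P(Wq > t) = ρ·e^{−(μ−λ)t} = 0.5136·e^{−2.1096}
= 0.5136·0.121284 = 0.062293

Final: 0.062293


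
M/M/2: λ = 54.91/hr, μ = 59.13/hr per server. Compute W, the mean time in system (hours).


a = 0.9286; ρ = 0.4643; P₀ = 0.365825
Lq = P₀·a^c·ρ/(c!(1−ρ)²) = 0.25523
Wq = Lq/λ = 0.25523/54.91 = 0.004648 hr
W = Wq + 1/μ = 0.004648 + 0.01691 = 0.02156 hr

Final: 0.02156 hr


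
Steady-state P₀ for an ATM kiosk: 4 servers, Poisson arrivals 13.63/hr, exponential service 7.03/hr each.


a = λ/μ = 13.63/7.03 = 1.9388; ρ = a/c = 0.4847
Σ_{k=0}^{3} a^k/k! (terms k=0..3) = 1.00000 + 1.93883 + 1.87954 + 1.21470 = 6.03308
Tail: a^4/(4!(1−ρ)) = 14.13065/(24·0.5153) = 1.14261
P₀ = 1/(6.03308 + 1.14261) = 1/7.17568 = 0.139360

Final: 0.139360


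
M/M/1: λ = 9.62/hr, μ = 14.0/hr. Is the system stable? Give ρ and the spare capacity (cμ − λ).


Total capacity cμ = 1·14.0 = 14.00/hr
ρ = λ/(cμ) = 9.62/14.00 = 0.6871
Stable ⇔ ρ < 1: YES
Spare capacity = cμ − λ = 14.00 − 9.62 = 4.38/hr

Final: ρ = 0.6871; stable; margin = 4.38/hr


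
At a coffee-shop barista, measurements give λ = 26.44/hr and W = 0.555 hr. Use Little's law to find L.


L = λW = 26.44·0.555 = 14.6742

Final: 14.6742


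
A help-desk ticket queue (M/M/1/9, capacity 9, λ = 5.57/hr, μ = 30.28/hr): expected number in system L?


ρ = 5.57/30.28 = 0.1839
L = ρ[1 − (K+1)ρ^K + Kρ^(K+1)] / [(1−ρ)(1−ρ^(K+1))]
Numerator: 0.1839·(1 − 10·0.0000002412 + 9·0.00000004436) = 0.183949
Denominator: (0.8161)·(1.000000) = 0.816050
L = 0.183949/0.816050 = 0.2254

Final: 0.2254


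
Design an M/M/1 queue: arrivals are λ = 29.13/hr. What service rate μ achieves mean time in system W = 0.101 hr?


W = 1/(μ−λ) ⇒ μ − λ = 1/W = 1/0.101 = 9.9010
μ = λ + 1/W = 29.13 + 9.9010 = 39.0310 per hr

Final: 39.0310 /hr


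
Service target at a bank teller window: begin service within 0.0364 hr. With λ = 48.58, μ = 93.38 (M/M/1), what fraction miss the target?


ρ = 48.58/93.38 = 0.5202
P(Wq > t) = ρ·e^{−(μ−λ)t} = 0.5202·e^{−1.6307}
= 0.5202·0.195789 = 0.101857

Final: 0.101857


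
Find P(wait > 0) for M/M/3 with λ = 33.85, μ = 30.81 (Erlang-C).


a = λ/μ = 1.0987; ρ = a/3 = 0.3662
P₀ = 0.327766 (from M/M/c formula)
C(c,a) = [a^c/(c!(1−ρ))]·P₀ = [1.32618/(6·0.6338)]·0.327766
= 0.34875·0.327766 = 0.114308

Final: 0.114308


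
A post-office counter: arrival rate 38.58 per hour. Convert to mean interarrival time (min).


Mean interarrival time = 1/λ = 1/38.58 hour = 0.02592 hour
In minutes: 0.02592 × 60 = 1.5552 min

Final: 1.5552 min


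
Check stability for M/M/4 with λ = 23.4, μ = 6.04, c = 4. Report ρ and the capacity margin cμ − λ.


Total capacity cμ = 4·6.04 = 24.16/hr
ρ = λ/(cμ) = 23.4/24.16 = 0.9685
Stable ⇔ ρ < 1: YES
Spare capacity = cμ − λ = 24.16 − 23.4 = 0.76/hr

Final: ρ = 0.9685; stable; margin = 0.76/hr


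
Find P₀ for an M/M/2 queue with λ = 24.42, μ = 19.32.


a = λ/μ = 24.42/19.32 = 1.2640; ρ = a/c = 0.6320
Σ_{k=0}^{1} a^k/k! (terms k=0..1) = 1.00000 + 1.26398 = 2.26398
Tail: a^2/(2!(1−ρ)) = 1.59763/(2·0.3680) = 2.17062
P₀ = 1/(2.26398 + 2.17062) = 1/4.43460 = 0.225500

Final: 0.225500


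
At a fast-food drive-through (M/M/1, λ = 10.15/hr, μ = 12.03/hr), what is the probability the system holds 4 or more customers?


ρ = 10.15/12.03 = 0.8437
P(N ≥ n) = ρ^n = 0.8437^4 = 0.506759

Final: 0.506759


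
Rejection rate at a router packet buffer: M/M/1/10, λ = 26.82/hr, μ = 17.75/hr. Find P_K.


ρ = λ/μ = 26.82/17.75 = 1.5110
P_K = (1−ρ)ρ^K/(1−ρ^(K+1)) = (-0.5110·62.030340)/(1 − 93.726970)
= -31.696630/-92.726970 = 0.341828

Final: 0.341828


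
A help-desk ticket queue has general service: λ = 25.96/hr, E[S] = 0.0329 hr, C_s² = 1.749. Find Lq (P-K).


ρ = λ·E[S] = 25.96·0.0329 = 0.8541
Lq = ρ²(1+C_s²)/(2(1−ρ)) = 0.7295·(1+1.749)/(2·0.1459)
= 0.7295·2.7490/0.2918 = 6.87136

Final: 6.87136


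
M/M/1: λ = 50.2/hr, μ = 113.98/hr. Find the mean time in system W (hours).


W = 1/(μ−λ) = 1/(113.98 − 50.2) = 1/63.78 = 0.01568 hr

Final: 0.01568 hr


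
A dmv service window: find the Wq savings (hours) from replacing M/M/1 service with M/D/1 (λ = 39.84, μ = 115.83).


ρ = 39.84/115.83 = 0.3440
Wq(M/M/1) = ρ/(μ−λ) = 0.3440/75.99 = 0.004526 hr
Wq(M/D/1) = ρ/(2(μ−λ)) = 0.002263 hr
Savings = 0.004526 − 0.002263 = 0.002263 hr

Final: 0.002263 hr


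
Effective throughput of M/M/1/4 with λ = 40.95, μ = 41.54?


ρ = 0.9858; P_K = (1−ρ)ρ^4/(1−ρ^5) = 0.194319
λ_eff = λ(1 − P_K) = 40.95·(1 − 0.194319) = 40.95·0.805681 = 32.9926 /hr

Final: 32.9926 /hr


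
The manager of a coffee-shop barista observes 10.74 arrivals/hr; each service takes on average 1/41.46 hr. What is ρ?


ρ = λ/μ = 10.74/41.46 = 0.2590

Final: 0.2590


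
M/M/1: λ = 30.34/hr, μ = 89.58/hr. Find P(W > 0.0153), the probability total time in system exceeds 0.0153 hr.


W ~ Exponential(μ−λ) for M/M/1.
μ − λ = 89.58 − 30.34 = 59.2400
P(W > t) = e^{−(μ−λ)t} = e^{−0.9064} = 0.403987

Final: 0.403987


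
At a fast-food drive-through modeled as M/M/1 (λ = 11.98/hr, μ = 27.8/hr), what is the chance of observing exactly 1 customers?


ρ = 11.98/27.8 = 0.4309
P_n = (1−ρ)·ρ^n = (1 − 0.4309)·0.4309^1 = 0.5691·0.430935 = 0.245230

Final: 0.245230


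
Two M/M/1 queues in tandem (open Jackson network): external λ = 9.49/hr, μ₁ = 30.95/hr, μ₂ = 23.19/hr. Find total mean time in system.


Each node sees arrival rate λ = 9.49/hr (tandem ⇒ throughput preserved).
W₁ = 1/(μ₁−λ) = 1/(30.95−9.49) = 0.04660 hr
W₂ = 1/(μ₂−λ) = 1/(23.19−9.49) = 0.07299 hr
W_total = W₁ + W₂ = 0.04660 + 0.07299 = 0.11959 hr

Final: 0.11959 hr


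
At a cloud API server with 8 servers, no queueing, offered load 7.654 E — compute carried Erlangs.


B(8,7.654) = 0.216186 (Erlang-B)
Carried load = a(1 − B) = 7.654·(1 − 0.216186) = 7.654·0.783814 = 5.9993 E

Final: 5.9993 Erlangs


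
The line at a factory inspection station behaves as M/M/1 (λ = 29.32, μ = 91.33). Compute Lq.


ρ = 29.32/91.33 = 0.3210
Lq = ρ²/(1−ρ) = 0.1031/0.6790 = 0.1518

Final: 0.1518


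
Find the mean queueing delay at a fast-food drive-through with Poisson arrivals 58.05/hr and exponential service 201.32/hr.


ρ = 58.05/201.32 = 0.2883
Wq = ρ/(μ−λ) = 0.2883/(201.32 − 58.05) = 0.2883/143.27 = 0.002013 hr

Final: 0.002013 hr


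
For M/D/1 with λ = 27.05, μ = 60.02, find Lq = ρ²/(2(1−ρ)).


ρ = 27.05/60.02 = 0.4507
M/D/1: Lq = ρ²/(2(1−ρ)) = 0.2031/(2·0.5493) = 0.18488

Final: 0.18488


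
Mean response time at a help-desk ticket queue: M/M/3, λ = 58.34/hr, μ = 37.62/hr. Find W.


a = 1.5508; ρ = 0.5169; P₀ = 0.198416
Lq = P₀·a^c·ρ/(c!(1−ρ)²) = 0.27319
Wq = Lq/λ = 0.27319/58.34 = 0.004683 hr
W = Wq + 1/μ = 0.004683 + 0.02658 = 0.03126 hr

Final: 0.03126 hr


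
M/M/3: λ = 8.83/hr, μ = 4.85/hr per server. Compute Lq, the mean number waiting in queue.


a = λ/μ = 1.8206; ρ = a/3 = 0.6069
P₀ = 0.142119
Lq = P₀·a^c·ρ / (c!·(1−ρ)²) = 0.142119·6.03472·0.6069/(6·0.15455)
= 0.56129

Final: 0.56129


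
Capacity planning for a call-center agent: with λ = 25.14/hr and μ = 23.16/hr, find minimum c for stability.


Stability requires cμ > λ ⇔ c > λ/μ.
λ/μ = 25.14/23.16 = 1.0855
Minimum integer c = ⌊1.0855⌋ + 1 = 2
Check: 2·23.16 = 46.32 > 25.14, while 1·23.16 = 23.16 ≤ 25.14

Final: 2 servers


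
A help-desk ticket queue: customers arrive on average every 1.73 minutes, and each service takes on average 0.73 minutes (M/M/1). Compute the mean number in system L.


λ = 60/1.73 = 34.6821 /hr
μ = 60/0.73 = 82.1918 /hr
ρ = λ/μ = 34.6821/82.1918 = 0.4220
L = ρ/(1−ρ) = 0.4220/0.5780 = 0.7300

Final: 0.7300


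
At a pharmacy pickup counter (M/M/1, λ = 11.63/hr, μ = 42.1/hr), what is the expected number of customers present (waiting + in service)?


ρ = λ/μ = 11.63/42.1 = 0.2762
L = ρ/(1−ρ) = 0.2762/(1 − 0.2762) = 0.2762/0.7238 = 0.3817

Final: 0.3817


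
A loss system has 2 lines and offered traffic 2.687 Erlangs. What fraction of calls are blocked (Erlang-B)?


B(c,a) = (a^c/c!) / Σ_{k=0}^{c} a^k/k!
a^2/2! = 3.609984
Σ terms (k=0..2): 1.00000 + 2.68700 + 3.60998 = 7.296984
B = 3.609984/7.296984 = 0.494723

Final: 0.494723


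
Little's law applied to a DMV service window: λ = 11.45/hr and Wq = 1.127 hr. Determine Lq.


Lq = λWq = 11.45·1.127 = 12.9041

Final: 12.9041


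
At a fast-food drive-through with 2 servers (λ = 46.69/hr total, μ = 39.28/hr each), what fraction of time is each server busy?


ρ = λ/(cμ) = 46.69/(2·39.28) = 46.69/78.56 = 0.5943

Final: 0.5943


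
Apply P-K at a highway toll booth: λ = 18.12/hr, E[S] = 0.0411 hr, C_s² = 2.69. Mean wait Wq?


ρ = λ·E[S] = 18.12·0.0411 = 0.7447
E[S²] = E[S]²(1+C_s²) = 0.0411²·(1+2.69) = 0.006233
Wq = λ·E[S²]/(2(1−ρ)) = 18.12·0.006233/(2·0.2553) = 0.22123 hr

Final: 0.22123 hr


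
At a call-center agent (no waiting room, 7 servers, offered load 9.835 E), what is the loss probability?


B(c,a) = (a^c/c!) / Σ_{k=0}^{c} a^k/k!
a^7/7! = 1765.997211
Σ terms (k=0..7): 1.00000 + 9.83500 + 48.36361 + 158.55204 + 389.83984 + 766.81496 + 1256.93752 + 1765.99721 = 4397.340175
B = 1765.997211/4397.340175 = 0.401606

Final: 0.401606


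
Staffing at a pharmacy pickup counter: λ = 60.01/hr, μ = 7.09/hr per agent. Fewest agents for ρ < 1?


Stability requires cμ > λ ⇔ c > λ/μ.
λ/μ = 60.01/7.09 = 8.4640
Minimum integer c = ⌊8.4640⌋ + 1 = 9
Check: 9·7.09 = 63.81 > 60.01, while 8·7.09 = 56.72 ≤ 60.01

Final: 9 servers


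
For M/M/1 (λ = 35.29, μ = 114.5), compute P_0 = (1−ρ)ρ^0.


ρ = 35.29/114.5 = 0.3082
P_n = (1−ρ)·ρ^n = (1 − 0.3082)·0.3082^0 = 0.6918·1.000000 = 0.691790

Final: 0.691790


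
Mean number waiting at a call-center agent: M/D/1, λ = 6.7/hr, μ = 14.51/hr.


ρ = 6.7/14.51 = 0.4618
M/D/1: Lq = ρ²/(2(1−ρ)) = 0.2132/(2·0.5382) = 0.19806

Final: 0.19806


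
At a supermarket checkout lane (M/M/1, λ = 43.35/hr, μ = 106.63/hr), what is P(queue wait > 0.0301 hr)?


ρ = 43.35/106.63 = 0.4065
P(Wq > t) = ρ·e^{−(μ−λ)t} = 0.4065·e^{−1.9047}
= 0.4065·0.148863 = 0.060520

Final: 0.060520


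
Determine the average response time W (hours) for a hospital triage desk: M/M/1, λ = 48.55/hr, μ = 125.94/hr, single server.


W = 1/(μ−λ) = 1/(125.94 − 48.55) = 1/77.39 = 0.01292 hr

Final: 0.01292 hr


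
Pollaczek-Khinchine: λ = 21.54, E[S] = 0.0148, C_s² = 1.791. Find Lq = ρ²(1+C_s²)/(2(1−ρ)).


ρ = λ·E[S] = 21.54·0.0148 = 0.3188
Lq = ρ²(1+C_s²)/(2(1−ρ)) = 0.1016·(1+1.791)/(2·0.6812)
= 0.1016·2.7910/1.3624 = 0.20819

Final: 0.20819


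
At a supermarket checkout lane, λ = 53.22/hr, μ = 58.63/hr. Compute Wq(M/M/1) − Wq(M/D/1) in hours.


ρ = 53.22/58.63 = 0.9077
Wq(M/M/1) = ρ/(μ−λ) = 0.9077/5.41 = 0.16779 hr
Wq(M/D/1) = ρ/(2(μ−λ)) = 0.08389 hr
Savings = 0.16779 − 0.08389 = 0.08389 hr

Final: 0.08389 hr


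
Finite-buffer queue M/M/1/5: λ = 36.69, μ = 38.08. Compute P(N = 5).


ρ = λ/μ = 36.69/38.08 = 0.9635
P_K = (1−ρ)ρ^K/(1−ρ^(K+1)) = (0.03650·0.830336)/(1 − 0.800027)
= 0.030309/0.199973 = 0.151565

Final: 0.151565


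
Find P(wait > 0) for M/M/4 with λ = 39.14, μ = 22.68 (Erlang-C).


a = λ/μ = 1.7257; ρ = a/4 = 0.4314
P₀ = 0.174780 (from M/M/c formula)
C(c,a) = [a^c/(c!(1−ρ))]·P₀ = [8.86974/(24·0.5686)]·0.174780
= 0.65001·0.174780 = 0.113609

Final: 0.113609


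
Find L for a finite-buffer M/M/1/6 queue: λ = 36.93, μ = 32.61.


ρ = 36.93/32.61 = 1.1325
L = ρ[1 − (K+1)ρ^K + Kρ^(K+1)] / [(1−ρ)(1−ρ^(K+1))]
Numerator: 1.1325·(1 − 7·2.109459 + 6·2.388909) = 0.642386
Denominator: (-0.1325)·(-1.388909) = 0.183995
L = 0.642386/0.183995 = 3.4913

Final: 3.4913


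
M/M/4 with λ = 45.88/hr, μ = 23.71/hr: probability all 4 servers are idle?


a = λ/μ = 45.88/23.71 = 1.9350; ρ = a/c = 0.4838
Σ_{k=0}^{3} a^k/k! (terms k=0..3) = 1.00000 + 1.93505 + 1.87221 + 1.20760 = 6.01486
Tail: a^4/(4!(1−ρ)) = 14.02063/(24·0.5162) = 1.13163
P₀ = 1/(6.01486 + 1.13163) = 1/7.14649 = 0.139929

Final: 0.139929


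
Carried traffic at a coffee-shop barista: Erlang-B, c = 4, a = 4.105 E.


B(4,4.105) = 0.320717 (Erlang-B)
Carried load = a(1 − B) = 4.105·(1 − 0.320717) = 4.105·0.679283 = 2.7885 E

Final: 2.7885 Erlangs


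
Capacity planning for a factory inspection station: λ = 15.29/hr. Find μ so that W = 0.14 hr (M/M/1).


W = 1/(μ−λ) ⇒ μ − λ = 1/W = 1/0.14 = 7.1429
μ = λ + 1/W = 15.29 + 7.1429 = 22.4329 per hr

Final: 22.4329 /hr


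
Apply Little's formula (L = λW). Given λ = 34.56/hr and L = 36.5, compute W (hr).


W = L/λ = 36.5/34.56 = 1.0561 hr

Final: 1.0561 hr


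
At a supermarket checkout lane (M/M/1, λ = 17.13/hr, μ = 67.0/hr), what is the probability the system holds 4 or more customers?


ρ = 17.13/67.0 = 0.2557
P(N ≥ n) = ρ^n = 0.2557^4 = 0.004273

Final: 0.004273


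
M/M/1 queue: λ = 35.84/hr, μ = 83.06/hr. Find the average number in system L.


ρ = λ/μ = 35.84/83.06 = 0.4315
L = ρ/(1−ρ) = 0.4315/(1 − 0.4315) = 0.4315/0.5685 = 0.7590

Final: 0.7590


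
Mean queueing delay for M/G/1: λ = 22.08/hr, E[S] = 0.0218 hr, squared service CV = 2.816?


ρ = λ·E[S] = 22.08·0.0218 = 0.4813
E[S²] = E[S]²(1+C_s²) = 0.0218²·(1+2.816) = 0.001814
Wq = λ·E[S²]/(2(1−ρ)) = 22.08·0.001814/(2·0.5187) = 0.03860 hr

Final: 0.03860 hr


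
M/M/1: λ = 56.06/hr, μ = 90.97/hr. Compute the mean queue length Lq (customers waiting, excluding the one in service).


ρ = 56.06/90.97 = 0.6162
Lq = ρ²/(1−ρ) = 0.3798/0.3838 = 0.9896

Final: 0.9896


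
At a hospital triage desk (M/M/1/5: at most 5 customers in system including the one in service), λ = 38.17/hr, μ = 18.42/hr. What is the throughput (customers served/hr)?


ρ = 2.0722; P_K = (1−ρ)ρ^5/(1−ρ^6) = 0.524041
λ_eff = λ(1 − P_K) = 38.17·(1 − 0.524041) = 38.17·0.475959 = 18.1674 /hr

Final: 18.1674 /hr


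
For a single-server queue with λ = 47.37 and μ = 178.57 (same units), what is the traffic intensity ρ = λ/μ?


ρ = λ/μ = 47.37/178.57 = 0.2653

Final: 0.2653


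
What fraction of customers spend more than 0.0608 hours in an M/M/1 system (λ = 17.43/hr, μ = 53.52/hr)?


W ~ Exponential(μ−λ) for M/M/1.
μ − λ = 53.52 − 17.43 = 36.0900
P(W > t) = e^{−(μ−λ)t} = e^{−2.1943} = 0.111440

Final: 0.111440


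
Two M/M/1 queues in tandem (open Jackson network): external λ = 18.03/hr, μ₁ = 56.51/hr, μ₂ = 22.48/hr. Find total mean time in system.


Each node sees arrival rate λ = 18.03/hr (tandem ⇒ throughput preserved).
W₁ = 1/(μ₁−λ) = 1/(56.51−18.03) = 0.02599 hr
W₂ = 1/(μ₂−λ) = 1/(22.48−18.03) = 0.22472 hr
W_total = W₁ + W₂ = 0.02599 + 0.22472 = 0.25071 hr

Final: 0.25071 hr


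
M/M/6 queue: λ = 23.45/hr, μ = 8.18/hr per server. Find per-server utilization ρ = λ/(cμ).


ρ = λ/(cμ) = 23.45/(6·8.18) = 23.45/49.08 = 0.4778

Final: 0.4778


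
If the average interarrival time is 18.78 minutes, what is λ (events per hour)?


λ = 1/(interarrival time) in consistent units.
1 hour = 60 min, so λ = 60/18.78 = 3.1949 per hour

Final: 3.1949 /hr


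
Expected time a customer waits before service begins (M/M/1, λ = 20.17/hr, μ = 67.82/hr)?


ρ = 20.17/67.82 = 0.2974
Wq = ρ/(μ−λ) = 0.2974/(67.82 − 20.17) = 0.2974/47.65 = 0.006241 hr

Final: 0.006241 hr


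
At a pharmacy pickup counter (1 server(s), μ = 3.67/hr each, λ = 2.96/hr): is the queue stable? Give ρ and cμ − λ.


Total capacity cμ = 1·3.67 = 3.67/hr
ρ = λ/(cμ) = 2.96/3.67 = 0.8065
Stable ⇔ ρ < 1: YES
Spare capacity = cμ − λ = 3.67 − 2.96 = 0.71/hr

Final: ρ = 0.8065; stable; margin = 0.71/hr


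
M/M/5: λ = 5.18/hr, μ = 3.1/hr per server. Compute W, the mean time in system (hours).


a = 1.6710; ρ = 0.3342; P₀ = 0.187529
Lq = P₀·a^c·ρ/(c!(1−ρ)²) = 0.01535
Wq = Lq/λ = 0.01535/5.18 = 0.002963 hr
W = Wq + 1/μ = 0.002963 + 0.32258 = 0.32554 hr

Final: 0.32554 hr


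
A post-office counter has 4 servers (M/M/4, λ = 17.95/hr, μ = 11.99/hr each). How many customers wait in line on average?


a = λ/μ = 1.4971; ρ = a/4 = 0.3743
P₀ = 0.221660
Lq = P₀·a^c·ρ / (c!·(1−ρ)²) = 0.221660·5.02321·0.3743/(24·0.39154)
= 0.04435

Final: 0.04435


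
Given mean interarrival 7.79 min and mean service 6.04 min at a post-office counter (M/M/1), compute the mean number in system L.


λ = 60/7.79 = 7.7022 /hr
μ = 60/6.04 = 9.9338 /hr
ρ = λ/μ = 7.7022/9.9338 = 0.7754
L = ρ/(1−ρ) = 0.7754/0.2246 = 3.4514

Final: 3.4514


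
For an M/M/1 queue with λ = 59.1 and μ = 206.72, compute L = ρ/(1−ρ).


ρ = λ/μ = 59.1/206.72 = 0.2859
L = ρ/(1−ρ) = 0.2859/(1 − 0.2859) = 0.2859/0.7141 = 0.4004

Final: 0.4004


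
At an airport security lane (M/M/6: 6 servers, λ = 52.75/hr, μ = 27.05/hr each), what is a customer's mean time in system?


a = 1.9501; ρ = 0.3250; P₀ = 0.142081
Lq = P₀·a^c·ρ/(c!(1−ρ)²) = 0.007742
Wq = Lq/λ = 0.007742/52.75 = 0.0001468 hr
W = Wq + 1/μ = 0.0001468 + 0.03697 = 0.03712 hr

Final: 0.03712 hr


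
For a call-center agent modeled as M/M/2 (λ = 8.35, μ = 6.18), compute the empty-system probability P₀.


a = λ/μ = 8.35/6.18 = 1.3511; ρ = a/c = 0.6756
Σ_{k=0}^{1} a^k/k! (terms k=0..1) = 1.00000 + 1.35113 = 2.35113
Tail: a^2/(2!(1−ρ)) = 1.82556/(2·0.3244) = 2.81346
P₀ = 1/(2.35113 + 2.81346) = 1/5.16459 = 0.193626

Final: 0.193626


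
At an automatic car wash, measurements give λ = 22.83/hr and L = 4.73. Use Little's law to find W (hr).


W = L/λ = 4.73/22.83 = 0.2072 hr

Final: 0.2072 hr


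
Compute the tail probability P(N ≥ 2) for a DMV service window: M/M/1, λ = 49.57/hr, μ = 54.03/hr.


ρ = 49.57/54.03 = 0.9175
P(N ≥ n) = ρ^n = 0.9175^2 = 0.841720

Final: 0.841720


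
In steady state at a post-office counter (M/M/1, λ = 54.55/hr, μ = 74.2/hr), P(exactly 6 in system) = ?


ρ = 54.55/74.2 = 0.7352
P_n = (1−ρ)·ρ^n = (1 − 0.7352)·0.7352^6 = 0.2648·0.157887 = 0.041812

Final: 0.041812


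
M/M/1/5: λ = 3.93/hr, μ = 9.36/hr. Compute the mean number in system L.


ρ = 3.93/9.36 = 0.4199
L = ρ[1 − (K+1)ρ^K + Kρ^(K+1)] / [(1−ρ)(1−ρ^(K+1))]
Numerator: 0.4199·(1 − 6·0.013049 + 5·0.005479) = 0.398500
Denominator: (0.5801)·(0.994521) = 0.576950
L = 0.398500/0.576950 = 0.6907

Final: 0.6907


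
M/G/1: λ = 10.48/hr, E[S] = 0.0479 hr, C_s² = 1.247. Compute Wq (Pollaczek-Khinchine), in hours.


ρ = λ·E[S] = 10.48·0.0479 = 0.5020
E[S²] = E[S]²(1+C_s²) = 0.0479²·(1+1.247) = 0.005156
Wq = λ·E[S²]/(2(1−ρ)) = 10.48·0.005156/(2·0.4980) = 0.05425 hr

Final: 0.05425 hr


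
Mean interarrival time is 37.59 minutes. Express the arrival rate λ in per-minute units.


λ = 1/(interarrival time) in consistent units.
1 minute = 1 min, so λ = 1/37.59 = 0.02660 per minute

Final: 0.02660 /min


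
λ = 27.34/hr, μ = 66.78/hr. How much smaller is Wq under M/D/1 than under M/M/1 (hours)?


ρ = 27.34/66.78 = 0.4094
Wq(M/M/1) = ρ/(μ−λ) = 0.4094/39.44 = 0.01038 hr
Wq(M/D/1) = ρ/(2(μ−λ)) = 0.005190 hr
Savings = 0.01038 − 0.005190 = 0.005190 hr

Final: 0.005190 hr


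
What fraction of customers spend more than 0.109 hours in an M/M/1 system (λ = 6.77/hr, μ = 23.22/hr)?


W ~ Exponential(μ−λ) for M/M/1.
μ − λ = 23.22 − 6.77 = 16.4500
P(W > t) = e^{−(μ−λ)t} = e^{−1.7930} = 0.166452

Final: 0.166452


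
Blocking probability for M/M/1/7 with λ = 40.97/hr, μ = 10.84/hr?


ρ = λ/μ = 40.97/10.84 = 3.7795
P_K = (1−ρ)ρ^K/(1−ρ^(K+1)) = (-2.7795·11016.833154)/(1 − 41638.344495)
= -30621.511341/-41637.344495 = 0.735434

Final: 0.735434


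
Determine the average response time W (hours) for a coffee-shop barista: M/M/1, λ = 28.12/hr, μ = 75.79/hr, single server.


W = 1/(μ−λ) = 1/(75.79 − 28.12) = 1/47.67 = 0.02098 hr

Final: 0.02098 hr


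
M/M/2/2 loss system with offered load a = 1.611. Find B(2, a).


B(c,a) = (a^c/c!) / Σ_{k=0}^{c} a^k/k!
a^2/2! = 1.297660
Σ terms (k=0..2): 1.00000 + 1.61100 + 1.29766 = 3.908660
B = 1.297660/3.908660 = 0.331996

Final: 0.331996


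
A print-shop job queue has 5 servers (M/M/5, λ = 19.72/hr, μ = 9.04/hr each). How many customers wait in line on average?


a = λ/μ = 2.1814; ρ = a/5 = 0.4363
P₀ = 0.111551
Lq = P₀·a^c·ρ / (c!·(1−ρ)²) = 0.111551·49.39607·0.4363/(120·0.31778)
= 0.06304

Final: 0.06304


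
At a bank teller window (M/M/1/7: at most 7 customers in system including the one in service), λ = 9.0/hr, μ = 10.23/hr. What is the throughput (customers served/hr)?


ρ = 0.8798; P_K = (1−ρ)ρ^7/(1−ρ^8) = 0.076498
λ_eff = λ(1 − P_K) = 9.0·(1 − 0.076498) = 9.0·0.923502 = 8.3115 /hr

Final: 8.3115 /hr


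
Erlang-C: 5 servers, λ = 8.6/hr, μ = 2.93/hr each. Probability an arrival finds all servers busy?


a = λ/μ = 2.9352; ρ = a/5 = 0.5870
P₀ = 0.050136 (from M/M/c formula)
C(c,a) = [a^c/(c!(1−ρ))]·P₀ = [217.84829/(120·0.4130)]·0.050136
= 4.39597·0.050136 = 0.220398

Final: 0.220398


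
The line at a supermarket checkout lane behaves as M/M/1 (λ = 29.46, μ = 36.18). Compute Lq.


ρ = 29.46/36.18 = 0.8143
Lq = ρ²/(1−ρ) = 0.6630/0.1857 = 3.5697

Final: 3.5697


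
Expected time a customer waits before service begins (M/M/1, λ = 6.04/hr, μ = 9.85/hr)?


ρ = 6.04/9.85 = 0.6132
Wq = ρ/(μ−λ) = 0.6132/(9.85 − 6.04) = 0.6132/3.81 = 0.1609 hr

Final: 0.1609 hr


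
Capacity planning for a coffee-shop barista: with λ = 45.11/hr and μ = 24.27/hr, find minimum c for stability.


Stability requires cμ > λ ⇔ c > λ/μ.
λ/μ = 45.11/24.27 = 1.8587
Minimum integer c = ⌊1.8587⌋ + 1 = 2
Check: 2·24.27 = 48.54 > 45.11, while 1·24.27 = 24.27 ≤ 45.11

Final: 2 servers


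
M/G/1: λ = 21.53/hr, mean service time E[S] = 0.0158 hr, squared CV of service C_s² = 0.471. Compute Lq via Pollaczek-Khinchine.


ρ = λ·E[S] = 21.53·0.0158 = 0.3402
Lq = ρ²(1+C_s²)/(2(1−ρ)) = 0.1157·(1+0.471)/(2·0.6598)
= 0.1157·1.4710/1.3197 = 0.12899

Final: 0.12899


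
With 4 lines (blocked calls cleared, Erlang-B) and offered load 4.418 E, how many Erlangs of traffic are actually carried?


B(4,4.418) = 0.349468 (Erlang-B)
Carried load = a(1 − B) = 4.418·(1 − 0.349468) = 4.418·0.650532 = 2.8740 E

Final: 2.8740 Erlangs


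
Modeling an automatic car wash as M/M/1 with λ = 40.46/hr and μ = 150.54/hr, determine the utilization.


ρ = λ/μ = 40.46/150.54 = 0.2688

Final: 0.2688


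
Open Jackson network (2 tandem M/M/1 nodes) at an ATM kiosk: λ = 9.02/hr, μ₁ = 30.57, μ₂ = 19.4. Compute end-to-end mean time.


Each node sees arrival rate λ = 9.02/hr (tandem ⇒ throughput preserved).
W₁ = 1/(μ₁−λ) = 1/(30.57−9.02) = 0.04640 hr
W₂ = 1/(μ₂−λ) = 1/(19.4−9.02) = 0.09634 hr
W_total = W₁ + W₂ = 0.04640 + 0.09634 = 0.14274 hr

Final: 0.14274 hr


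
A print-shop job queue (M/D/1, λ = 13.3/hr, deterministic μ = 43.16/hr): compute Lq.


ρ = 13.3/43.16 = 0.3082
M/D/1: Lq = ρ²/(2(1−ρ)) = 0.09496/(2·0.6918) = 0.06863

Final: 0.06863


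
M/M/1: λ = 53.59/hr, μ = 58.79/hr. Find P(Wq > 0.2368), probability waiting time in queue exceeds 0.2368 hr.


ρ = 53.59/58.79 = 0.9115
P(Wq > t) = ρ·e^{−(μ−λ)t} = 0.9115·e^{−1.2314}
= 0.9115·0.291895 = 0.266077

Final: 0.266077


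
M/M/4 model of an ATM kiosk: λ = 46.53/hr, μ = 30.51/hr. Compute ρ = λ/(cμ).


ρ = λ/(cμ) = 46.53/(4·30.51) = 46.53/122.04 = 0.3813

Final: 0.3813


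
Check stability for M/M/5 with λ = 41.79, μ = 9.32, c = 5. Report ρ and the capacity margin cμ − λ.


Total capacity cμ = 5·9.32 = 46.60/hr
ρ = λ/(cμ) = 41.79/46.60 = 0.8968
Stable ⇔ ρ < 1: YES
Spare capacity = cμ − λ = 46.60 − 41.79 = 4.81/hr

Final: ρ = 0.8968; stable; margin = 4.81/hr


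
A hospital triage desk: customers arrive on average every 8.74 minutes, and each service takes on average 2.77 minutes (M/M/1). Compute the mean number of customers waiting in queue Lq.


λ = 60/8.74 = 6.8650 /hr
μ = 60/2.77 = 21.6606 /hr
ρ = λ/μ = 6.8650/21.6606 = 0.3169
Lq = ρ²/(1−ρ) = 0.1004/0.6831 = 0.1471

Final: 0.1471


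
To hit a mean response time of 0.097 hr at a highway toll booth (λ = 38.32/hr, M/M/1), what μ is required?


W = 1/(μ−λ) ⇒ μ − λ = 1/W = 1/0.097 = 10.3093
μ = λ + 1/W = 38.32 + 10.3093 = 48.6293 per hr

Final: 48.6293 /hr


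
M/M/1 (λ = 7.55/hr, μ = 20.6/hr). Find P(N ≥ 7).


ρ = 7.55/20.6 = 0.3665
P(N ≥ n) = ρ^n = 0.3665^7 = 0.0008883

Final: 0.0008883


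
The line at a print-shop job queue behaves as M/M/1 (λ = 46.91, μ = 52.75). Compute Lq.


ρ = 46.91/52.75 = 0.8893
Lq = ρ²/(1−ρ) = 0.7908/0.1107 = 7.1432

Final: 7.1432


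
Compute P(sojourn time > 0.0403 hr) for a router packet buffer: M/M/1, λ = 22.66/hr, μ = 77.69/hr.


W ~ Exponential(μ−λ) for M/M/1.
μ − λ = 77.69 − 22.66 = 55.0300
P(W > t) = e^{−(μ−λ)t} = e^{−2.2177} = 0.108858

Final: 0.108858


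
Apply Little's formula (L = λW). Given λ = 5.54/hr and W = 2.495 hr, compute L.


L = λW = 5.54·2.495 = 13.8223

Final: 13.8223


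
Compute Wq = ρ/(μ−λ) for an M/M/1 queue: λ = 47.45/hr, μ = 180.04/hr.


ρ = 47.45/180.04 = 0.2636
Wq = ρ/(μ−λ) = 0.2636/(180.04 − 47.45) = 0.2636/132.59 = 0.001988 hr

Final: 0.001988 hr


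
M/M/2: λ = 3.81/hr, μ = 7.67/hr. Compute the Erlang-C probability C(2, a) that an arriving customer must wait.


a = λ/μ = 0.4967; ρ = a/2 = 0.2484
P₀ = 0.602089 (from M/M/c formula)
C(c,a) = [a^c/(c!(1−ρ))]·P₀ = [0.24675/(2·0.7516)]·0.602089
= 0.16414·0.602089 = 0.098829

Final: 0.098829


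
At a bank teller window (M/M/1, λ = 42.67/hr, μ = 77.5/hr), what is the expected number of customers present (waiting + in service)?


ρ = λ/μ = 42.67/77.5 = 0.5506
L = ρ/(1−ρ) = 0.5506/(1 − 0.5506) = 0.5506/0.4494 = 1.2251

Final: 1.2251


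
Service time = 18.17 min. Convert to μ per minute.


μ = 1/(service time) in consistent units.
1 minute = 1 min, so μ = 1/18.17 = 0.05504 per minute

Final: 0.05504 /min


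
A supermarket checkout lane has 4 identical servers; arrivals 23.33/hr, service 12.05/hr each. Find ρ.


ρ = λ/(cμ) = 23.33/(4·12.05) = 23.33/48.20 = 0.4840

Final: 0.4840


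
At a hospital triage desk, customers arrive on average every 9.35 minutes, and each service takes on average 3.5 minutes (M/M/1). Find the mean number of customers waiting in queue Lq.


λ = 60/9.35 = 6.4171 /hr
μ = 60/3.5 = 17.1429 /hr
ρ = λ/μ = 6.4171/17.1429 = 0.3743
Lq = ρ²/(1−ρ) = 0.1401/0.6257 = 0.2240

Final: 0.2240


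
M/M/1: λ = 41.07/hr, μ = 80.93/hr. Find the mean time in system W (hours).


W = 1/(μ−λ) = 1/(80.93 − 41.07) = 1/39.86 = 0.02509 hr

Final: 0.02509 hr


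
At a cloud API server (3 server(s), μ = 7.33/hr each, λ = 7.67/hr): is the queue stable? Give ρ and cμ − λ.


Total capacity cμ = 3·7.33 = 21.99/hr
ρ = λ/(cμ) = 7.67/21.99 = 0.3488
Stable ⇔ ρ < 1: YES
Spare capacity = cμ − λ = 21.99 − 7.67 = 14.32/hr

Final: ρ = 0.3488; stable; margin = 14.32/hr


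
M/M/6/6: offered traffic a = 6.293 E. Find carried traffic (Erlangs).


B(6,6.293) = 0.285178 (Erlang-B)
Carried load = a(1 − B) = 6.293·(1 − 0.285178) = 6.293·0.714822 = 4.4984 E

Final: 4.4984 Erlangs


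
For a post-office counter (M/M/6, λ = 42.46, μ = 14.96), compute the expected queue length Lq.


a = λ/μ = 2.8382; ρ = a/6 = 0.4730
P₀ = 0.057827
Lq = P₀·a^c·ρ / (c!·(1−ρ)²) = 0.057827·522.74559·0.4730/(720·0.27769)
= 0.07152

Final: 0.07152


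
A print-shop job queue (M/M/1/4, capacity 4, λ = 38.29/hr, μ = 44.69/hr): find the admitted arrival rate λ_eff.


ρ = 0.8568; P_K = (1−ρ)ρ^4/(1−ρ^5) = 0.143370
λ_eff = λ(1 − P_K) = 38.29·(1 − 0.143370) = 38.29·0.856630 = 32.8004 /hr

Final: 32.8004 /hr
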